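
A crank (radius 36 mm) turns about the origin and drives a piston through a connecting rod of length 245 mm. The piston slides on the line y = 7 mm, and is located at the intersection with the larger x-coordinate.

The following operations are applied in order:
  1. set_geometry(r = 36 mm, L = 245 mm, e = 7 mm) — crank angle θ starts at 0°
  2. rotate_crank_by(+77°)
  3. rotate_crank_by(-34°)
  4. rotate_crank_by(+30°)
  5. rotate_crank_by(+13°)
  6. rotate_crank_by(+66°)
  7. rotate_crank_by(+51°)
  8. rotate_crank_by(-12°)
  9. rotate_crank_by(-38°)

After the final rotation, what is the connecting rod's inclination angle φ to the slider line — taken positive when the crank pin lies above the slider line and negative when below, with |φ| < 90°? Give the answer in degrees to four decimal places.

set_geometry: r = 36 mm, L = 245 mm, e = 7 mm; θ ← 0°
rotate_crank_by(+77°): θ ← 0° +77° = 77°
rotate_crank_by(-34°): θ ← 77° -34° = 43°
rotate_crank_by(+30°): θ ← 43° +30° = 73°
rotate_crank_by(+13°): θ ← 73° +13° = 86°
rotate_crank_by(+66°): θ ← 86° +66° = 152°
rotate_crank_by(+51°): θ ← 152° +51° = 203°
rotate_crank_by(-12°): θ ← 203° -12° = 191°
rotate_crank_by(-38°): θ ← 191° -38° = 153°
crank pin P = (r cos θ, r sin θ) = (-32.076235, 16.343658)
h = r sin θ − e = 16.343658 − 7 = 9.343658
sin φ = h / L = 9.343658 / 245 = 0.03813738
φ = arcsin(0.03813738) = 2.185641°

2.1856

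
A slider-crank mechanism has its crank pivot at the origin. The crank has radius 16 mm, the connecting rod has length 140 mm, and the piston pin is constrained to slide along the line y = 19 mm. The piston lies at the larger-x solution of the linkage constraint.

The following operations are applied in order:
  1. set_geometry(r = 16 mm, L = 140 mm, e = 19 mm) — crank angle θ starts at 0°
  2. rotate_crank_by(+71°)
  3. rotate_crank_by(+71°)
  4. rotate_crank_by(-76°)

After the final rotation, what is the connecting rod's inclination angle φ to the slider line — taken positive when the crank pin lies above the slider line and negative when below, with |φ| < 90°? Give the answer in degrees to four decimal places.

-1.7942

set_geometry: r = 16 mm, L = 140 mm, e = 19 mm; θ ← 0°
rotate_crank_by(+71°): θ ← 0° +71° = 71°
rotate_crank_by(+71°): θ ← 71° +71° = 142°
rotate_crank_by(-76°): θ ← 142° -76° = 66°
crank pin P = (r cos θ, r sin θ) = (6.507786, 14.616727)
h = r sin θ − e = 14.616727 − 19 = -4.383273
sin φ = h / L = -4.383273 / 140 = -0.03130909
φ = arcsin(-0.03130909) = -1.794172°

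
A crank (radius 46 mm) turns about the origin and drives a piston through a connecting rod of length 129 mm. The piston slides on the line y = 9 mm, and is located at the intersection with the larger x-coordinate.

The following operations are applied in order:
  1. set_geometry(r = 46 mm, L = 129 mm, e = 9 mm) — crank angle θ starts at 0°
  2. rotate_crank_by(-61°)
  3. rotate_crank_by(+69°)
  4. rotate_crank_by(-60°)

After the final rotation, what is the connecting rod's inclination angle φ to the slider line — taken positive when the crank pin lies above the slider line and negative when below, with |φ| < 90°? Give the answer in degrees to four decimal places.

set_geometry: r = 46 mm, L = 129 mm, e = 9 mm; θ ← 0°
rotate_crank_by(-61°): θ ← 0° -61° = -61°
rotate_crank_by(+69°): θ ← -61° +69° = 8°
rotate_crank_by(-60°): θ ← 8° -60° = -52°
crank pin P = (r cos θ, r sin θ) = (28.320428, -36.248495)
h = r sin θ − e = -36.248495 − 9 = -45.248495
sin φ = h / L = -45.248495 / 129 = -0.35076352
φ = arcsin(-0.35076352) = -20.534023°

-20.5340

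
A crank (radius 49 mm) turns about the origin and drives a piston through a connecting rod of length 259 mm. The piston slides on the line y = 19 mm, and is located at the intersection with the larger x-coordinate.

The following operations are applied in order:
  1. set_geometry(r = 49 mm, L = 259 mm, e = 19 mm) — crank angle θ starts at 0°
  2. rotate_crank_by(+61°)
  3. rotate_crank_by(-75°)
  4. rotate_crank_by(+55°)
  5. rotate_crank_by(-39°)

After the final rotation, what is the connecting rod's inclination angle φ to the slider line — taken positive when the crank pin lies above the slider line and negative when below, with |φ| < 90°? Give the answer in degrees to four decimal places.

-3.8277

set_geometry: r = 49 mm, L = 259 mm, e = 19 mm; θ ← 0°
rotate_crank_by(+61°): θ ← 0° +61° = 61°
rotate_crank_by(-75°): θ ← 61° -75° = -14°
rotate_crank_by(+55°): θ ← -14° +55° = 41°
rotate_crank_by(-39°): θ ← 41° -39° = 2°
crank pin P = (r cos θ, r sin θ) = (48.970151, 1.710075)
h = r sin θ − e = 1.710075 − 19 = -17.289925
sin φ = h / L = -17.289925 / 259 = -0.06675647
φ = arcsin(-0.06675647) = -3.827710°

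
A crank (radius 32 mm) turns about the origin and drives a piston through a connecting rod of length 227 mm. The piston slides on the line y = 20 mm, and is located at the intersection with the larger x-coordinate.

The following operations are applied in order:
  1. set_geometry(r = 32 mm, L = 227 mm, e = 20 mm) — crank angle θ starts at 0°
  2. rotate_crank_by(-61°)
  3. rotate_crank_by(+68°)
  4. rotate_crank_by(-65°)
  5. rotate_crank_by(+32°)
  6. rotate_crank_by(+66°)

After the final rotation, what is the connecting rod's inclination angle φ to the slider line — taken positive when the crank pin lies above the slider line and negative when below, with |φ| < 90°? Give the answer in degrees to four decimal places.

set_geometry: r = 32 mm, L = 227 mm, e = 20 mm; θ ← 0°
rotate_crank_by(-61°): θ ← 0° -61° = -61°
rotate_crank_by(+68°): θ ← -61° +68° = 7°
rotate_crank_by(-65°): θ ← 7° -65° = -58°
rotate_crank_by(+32°): θ ← -58° +32° = -26°
rotate_crank_by(+66°): θ ← -26° +66° = 40°
crank pin P = (r cos θ, r sin θ) = (24.513422, 20.569204)
h = r sin θ − e = 20.569204 − 20 = 0.569204
sin φ = h / L = 0.569204 / 227 = 0.00250750
φ = arcsin(0.00250750) = 0.143670°

0.1437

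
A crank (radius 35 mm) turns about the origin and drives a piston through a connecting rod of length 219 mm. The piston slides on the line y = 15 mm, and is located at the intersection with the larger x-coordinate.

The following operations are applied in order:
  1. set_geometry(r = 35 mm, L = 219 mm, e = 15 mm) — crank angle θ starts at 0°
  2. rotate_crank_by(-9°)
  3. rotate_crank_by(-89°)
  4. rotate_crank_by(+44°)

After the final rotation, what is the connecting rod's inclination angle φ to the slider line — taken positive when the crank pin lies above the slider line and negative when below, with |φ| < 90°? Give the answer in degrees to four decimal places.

set_geometry: r = 35 mm, L = 219 mm, e = 15 mm; θ ← 0°
rotate_crank_by(-9°): θ ← 0° -9° = -9°
rotate_crank_by(-89°): θ ← -9° -89° = -98°
rotate_crank_by(+44°): θ ← -98° +44° = -54°
crank pin P = (r cos θ, r sin θ) = (20.572484, -28.315595)
h = r sin θ − e = -28.315595 − 15 = -43.315595
sin φ = h / L = -43.315595 / 219 = -0.19778810
φ = arcsin(-0.19778810) = -11.407643°

-11.4076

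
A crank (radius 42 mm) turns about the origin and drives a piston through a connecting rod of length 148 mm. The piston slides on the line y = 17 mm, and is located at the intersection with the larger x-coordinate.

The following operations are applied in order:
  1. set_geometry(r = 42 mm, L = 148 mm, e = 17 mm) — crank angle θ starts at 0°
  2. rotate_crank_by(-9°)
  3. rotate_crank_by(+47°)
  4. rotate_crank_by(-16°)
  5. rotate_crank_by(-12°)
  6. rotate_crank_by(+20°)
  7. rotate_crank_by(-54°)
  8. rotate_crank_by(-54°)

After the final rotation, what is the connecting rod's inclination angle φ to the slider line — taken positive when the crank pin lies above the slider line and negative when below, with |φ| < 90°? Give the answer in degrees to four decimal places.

set_geometry: r = 42 mm, L = 148 mm, e = 17 mm; θ ← 0°
rotate_crank_by(-9°): θ ← 0° -9° = -9°
rotate_crank_by(+47°): θ ← -9° +47° = 38°
rotate_crank_by(-16°): θ ← 38° -16° = 22°
rotate_crank_by(-12°): θ ← 22° -12° = 10°
rotate_crank_by(+20°): θ ← 10° +20° = 30°
rotate_crank_by(-54°): θ ← 30° -54° = -24°
rotate_crank_by(-54°): θ ← -24° -54° = -78°
crank pin P = (r cos θ, r sin θ) = (8.732291, -41.082199)
h = r sin θ − e = -41.082199 − 17 = -58.082199
sin φ = h / L = -58.082199 / 148 = -0.39244729
φ = arcsin(-0.39244729) = -23.106863°

-23.1069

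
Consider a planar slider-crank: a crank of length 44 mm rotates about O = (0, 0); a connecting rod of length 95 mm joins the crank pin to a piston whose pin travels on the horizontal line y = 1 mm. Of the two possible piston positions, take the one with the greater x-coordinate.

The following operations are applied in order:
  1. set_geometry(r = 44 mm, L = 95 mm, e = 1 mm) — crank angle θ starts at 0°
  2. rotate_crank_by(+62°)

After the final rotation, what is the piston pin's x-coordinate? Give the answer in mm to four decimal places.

107.7911

set_geometry: r = 44 mm, L = 95 mm, e = 1 mm; θ ← 0°
rotate_crank_by(+62°): θ ← 0° +62° = 62°
crank pin P = (r cos θ, r sin θ) = (20.656749, 38.849694)
h = r sin θ − e = 38.849694 − 1 = 37.849694
x = r cos θ + √(L² − h²) = 20.656749 + √(9025.0 − 1432.5993) = 20.656749 + 87.134383 = 107.791132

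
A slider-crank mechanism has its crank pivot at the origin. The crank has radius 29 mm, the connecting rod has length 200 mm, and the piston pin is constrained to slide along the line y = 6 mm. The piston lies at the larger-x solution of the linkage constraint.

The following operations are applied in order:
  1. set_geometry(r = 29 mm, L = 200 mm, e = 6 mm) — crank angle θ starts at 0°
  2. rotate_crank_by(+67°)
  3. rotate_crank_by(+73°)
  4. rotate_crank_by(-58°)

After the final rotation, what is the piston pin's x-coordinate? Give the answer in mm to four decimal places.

set_geometry: r = 29 mm, L = 200 mm, e = 6 mm; θ ← 0°
rotate_crank_by(+67°): θ ← 0° +67° = 67°
rotate_crank_by(+73°): θ ← 67° +73° = 140°
rotate_crank_by(-58°): θ ← 140° -58° = 82°
crank pin P = (r cos θ, r sin θ) = (4.036020, 28.717774)
h = r sin θ − e = 28.717774 − 6 = 22.717774
x = r cos θ + √(L² − h²) = 4.036020 + √(40000.0 − 516.0973) = 4.036020 + 198.705568 = 202.741588

202.7416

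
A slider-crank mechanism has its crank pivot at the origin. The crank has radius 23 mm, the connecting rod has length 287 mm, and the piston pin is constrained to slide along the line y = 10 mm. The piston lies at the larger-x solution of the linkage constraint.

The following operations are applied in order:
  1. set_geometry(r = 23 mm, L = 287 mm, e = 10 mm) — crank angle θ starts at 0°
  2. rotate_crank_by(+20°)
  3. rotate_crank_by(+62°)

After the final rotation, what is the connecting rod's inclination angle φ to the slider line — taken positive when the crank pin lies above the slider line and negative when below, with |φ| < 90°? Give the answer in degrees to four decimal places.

2.5514

set_geometry: r = 23 mm, L = 287 mm, e = 10 mm; θ ← 0°
rotate_crank_by(+20°): θ ← 0° +20° = 20°
rotate_crank_by(+62°): θ ← 20° +62° = 82°
crank pin P = (r cos θ, r sin θ) = (3.200981, 22.776166)
h = r sin θ − e = 22.776166 − 10 = 12.776166
sin φ = h / L = 12.776166 / 287 = 0.04451626
φ = arcsin(0.04451626) = 2.551437°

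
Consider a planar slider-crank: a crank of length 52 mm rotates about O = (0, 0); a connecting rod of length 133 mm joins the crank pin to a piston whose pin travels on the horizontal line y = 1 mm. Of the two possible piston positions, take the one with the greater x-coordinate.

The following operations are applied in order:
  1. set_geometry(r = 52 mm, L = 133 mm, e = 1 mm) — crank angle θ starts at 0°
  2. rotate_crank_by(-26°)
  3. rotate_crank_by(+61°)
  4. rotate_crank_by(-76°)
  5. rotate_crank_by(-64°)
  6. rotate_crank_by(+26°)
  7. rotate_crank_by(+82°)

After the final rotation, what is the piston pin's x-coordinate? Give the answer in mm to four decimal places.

set_geometry: r = 52 mm, L = 133 mm, e = 1 mm; θ ← 0°
rotate_crank_by(-26°): θ ← 0° -26° = -26°
rotate_crank_by(+61°): θ ← -26° +61° = 35°
rotate_crank_by(-76°): θ ← 35° -76° = -41°
rotate_crank_by(-64°): θ ← -41° -64° = -105°
rotate_crank_by(+26°): θ ← -105° +26° = -79°
rotate_crank_by(+82°): θ ← -79° +82° = 3°
crank pin P = (r cos θ, r sin θ) = (51.928736, 2.721470)
h = r sin θ − e = 2.721470 − 1 = 1.721470
x = r cos θ + √(L² − h²) = 51.928736 + √(17689.0 − 2.9635) = 51.928736 + 132.988859 = 184.917595

184.9176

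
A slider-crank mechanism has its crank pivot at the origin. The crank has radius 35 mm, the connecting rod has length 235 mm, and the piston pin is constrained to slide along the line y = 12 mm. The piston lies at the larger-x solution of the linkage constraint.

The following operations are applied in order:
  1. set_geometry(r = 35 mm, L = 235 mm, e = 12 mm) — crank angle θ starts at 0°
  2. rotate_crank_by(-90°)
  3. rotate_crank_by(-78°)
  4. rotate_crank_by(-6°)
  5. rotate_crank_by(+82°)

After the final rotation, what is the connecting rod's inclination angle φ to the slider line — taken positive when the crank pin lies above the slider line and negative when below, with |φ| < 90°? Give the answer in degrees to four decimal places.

set_geometry: r = 35 mm, L = 235 mm, e = 12 mm; θ ← 0°
rotate_crank_by(-90°): θ ← 0° -90° = -90°
rotate_crank_by(-78°): θ ← -90° -78° = -168°
rotate_crank_by(-6°): θ ← -168° -6° = -174°
rotate_crank_by(+82°): θ ← -174° +82° = -92°
crank pin P = (r cos θ, r sin θ) = (-1.221482, -34.978679)
h = r sin θ − e = -34.978679 − 12 = -46.978679
sin φ = h / L = -46.978679 / 235 = -0.19990927
φ = arcsin(-0.19990927) = -11.531654°

-11.5317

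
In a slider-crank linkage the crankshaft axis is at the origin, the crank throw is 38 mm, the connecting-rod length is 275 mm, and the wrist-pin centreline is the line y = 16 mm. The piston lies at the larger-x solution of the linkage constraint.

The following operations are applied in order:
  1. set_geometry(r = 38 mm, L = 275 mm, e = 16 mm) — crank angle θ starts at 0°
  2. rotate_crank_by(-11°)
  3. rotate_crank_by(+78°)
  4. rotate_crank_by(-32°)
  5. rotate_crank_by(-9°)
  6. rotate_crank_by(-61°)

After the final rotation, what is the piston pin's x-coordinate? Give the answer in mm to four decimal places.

303.5181

set_geometry: r = 38 mm, L = 275 mm, e = 16 mm; θ ← 0°
rotate_crank_by(-11°): θ ← 0° -11° = -11°
rotate_crank_by(+78°): θ ← -11° +78° = 67°
rotate_crank_by(-32°): θ ← 67° -32° = 35°
rotate_crank_by(-9°): θ ← 35° -9° = 26°
rotate_crank_by(-61°): θ ← 26° -61° = -35°
crank pin P = (r cos θ, r sin θ) = (31.127778, -21.795905)
h = r sin θ − e = -21.795905 − 16 = -37.795905
x = r cos θ + √(L² − h²) = 31.127778 + √(75625.0 − 1428.5304) = 31.127778 + 272.390289 = 303.518067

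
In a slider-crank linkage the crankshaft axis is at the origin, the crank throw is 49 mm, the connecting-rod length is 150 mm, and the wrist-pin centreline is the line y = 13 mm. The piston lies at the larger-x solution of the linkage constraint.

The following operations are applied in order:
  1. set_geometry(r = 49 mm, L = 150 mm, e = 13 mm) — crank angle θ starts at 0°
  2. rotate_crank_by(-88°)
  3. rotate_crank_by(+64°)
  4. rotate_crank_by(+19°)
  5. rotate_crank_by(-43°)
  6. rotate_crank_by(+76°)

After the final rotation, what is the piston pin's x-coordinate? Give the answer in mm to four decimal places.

192.9305

set_geometry: r = 49 mm, L = 150 mm, e = 13 mm; θ ← 0°
rotate_crank_by(-88°): θ ← 0° -88° = -88°
rotate_crank_by(+64°): θ ← -88° +64° = -24°
rotate_crank_by(+19°): θ ← -24° +19° = -5°
rotate_crank_by(-43°): θ ← -5° -43° = -48°
rotate_crank_by(+76°): θ ← -48° +76° = 28°
crank pin P = (r cos θ, r sin θ) = (43.264432, 23.004107)
h = r sin θ − e = 23.004107 − 13 = 10.004107
x = r cos θ + √(L² − h²) = 43.264432 + √(22500.0 − 100.0821) = 43.264432 + 149.666021 = 192.930453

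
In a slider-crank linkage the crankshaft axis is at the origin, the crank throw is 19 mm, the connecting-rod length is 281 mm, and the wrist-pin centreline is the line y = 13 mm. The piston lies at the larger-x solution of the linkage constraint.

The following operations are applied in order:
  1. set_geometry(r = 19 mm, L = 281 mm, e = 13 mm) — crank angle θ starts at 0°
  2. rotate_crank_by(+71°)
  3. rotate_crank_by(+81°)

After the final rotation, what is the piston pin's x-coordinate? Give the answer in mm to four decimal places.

264.1944

set_geometry: r = 19 mm, L = 281 mm, e = 13 mm; θ ← 0°
rotate_crank_by(+71°): θ ← 0° +71° = 71°
rotate_crank_by(+81°): θ ← 71° +81° = 152°
crank pin P = (r cos θ, r sin θ) = (-16.776004, 8.919960)
h = r sin θ − e = 8.919960 − 13 = -4.080040
x = r cos θ + √(L² − h²) = -16.776004 + √(78961.0 − 16.6467) = -16.776004 + 280.970378 = 264.194374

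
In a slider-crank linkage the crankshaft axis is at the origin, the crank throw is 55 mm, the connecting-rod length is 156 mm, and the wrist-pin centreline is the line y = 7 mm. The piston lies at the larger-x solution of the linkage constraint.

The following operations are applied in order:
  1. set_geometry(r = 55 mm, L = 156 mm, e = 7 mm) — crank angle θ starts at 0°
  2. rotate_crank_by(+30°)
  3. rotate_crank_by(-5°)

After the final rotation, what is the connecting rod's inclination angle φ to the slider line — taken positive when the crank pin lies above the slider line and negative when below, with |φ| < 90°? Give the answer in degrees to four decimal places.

set_geometry: r = 55 mm, L = 156 mm, e = 7 mm; θ ← 0°
rotate_crank_by(+30°): θ ← 0° +30° = 30°
rotate_crank_by(-5°): θ ← 30° -5° = 25°
crank pin P = (r cos θ, r sin θ) = (49.846928, 23.244004)
h = r sin θ − e = 23.244004 − 7 = 16.244004
sin φ = h / L = 16.244004 / 156 = 0.10412823
φ = arcsin(0.10412823) = 5.976943°

5.9769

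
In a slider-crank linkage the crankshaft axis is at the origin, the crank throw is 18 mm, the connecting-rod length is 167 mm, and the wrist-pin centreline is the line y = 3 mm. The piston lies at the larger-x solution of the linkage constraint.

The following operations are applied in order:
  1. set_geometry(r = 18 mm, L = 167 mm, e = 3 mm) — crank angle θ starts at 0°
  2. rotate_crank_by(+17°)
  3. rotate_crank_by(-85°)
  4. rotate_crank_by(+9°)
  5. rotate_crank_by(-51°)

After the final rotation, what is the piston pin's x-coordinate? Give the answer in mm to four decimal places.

set_geometry: r = 18 mm, L = 167 mm, e = 3 mm; θ ← 0°
rotate_crank_by(+17°): θ ← 0° +17° = 17°
rotate_crank_by(-85°): θ ← 17° -85° = -68°
rotate_crank_by(+9°): θ ← -68° +9° = -59°
rotate_crank_by(-51°): θ ← -59° -51° = -110°
crank pin P = (r cos θ, r sin θ) = (-6.156363, -16.914467)
h = r sin θ − e = -16.914467 − 3 = -19.914467
x = r cos θ + √(L² − h²) = -6.156363 + √(27889.0 − 396.5860) = -6.156363 + 165.808365 = 159.652003

159.6520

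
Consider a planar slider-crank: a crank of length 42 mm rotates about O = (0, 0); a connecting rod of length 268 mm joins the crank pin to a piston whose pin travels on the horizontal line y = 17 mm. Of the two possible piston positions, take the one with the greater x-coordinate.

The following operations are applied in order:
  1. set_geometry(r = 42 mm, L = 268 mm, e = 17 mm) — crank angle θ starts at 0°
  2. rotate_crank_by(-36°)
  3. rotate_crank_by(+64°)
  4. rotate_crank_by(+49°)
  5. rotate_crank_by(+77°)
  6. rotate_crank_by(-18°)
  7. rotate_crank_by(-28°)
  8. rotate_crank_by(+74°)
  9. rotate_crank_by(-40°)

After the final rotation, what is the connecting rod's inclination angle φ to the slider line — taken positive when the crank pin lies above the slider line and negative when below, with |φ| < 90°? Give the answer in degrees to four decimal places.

set_geometry: r = 42 mm, L = 268 mm, e = 17 mm; θ ← 0°
rotate_crank_by(-36°): θ ← 0° -36° = -36°
rotate_crank_by(+64°): θ ← -36° +64° = 28°
rotate_crank_by(+49°): θ ← 28° +49° = 77°
rotate_crank_by(+77°): θ ← 77° +77° = 154°
rotate_crank_by(-18°): θ ← 154° -18° = 136°
rotate_crank_by(-28°): θ ← 136° -28° = 108°
rotate_crank_by(+74°): θ ← 108° +74° = 182°
rotate_crank_by(-40°): θ ← 182° -40° = 142°
crank pin P = (r cos θ, r sin θ) = (-33.096452, 25.857782)
h = r sin θ − e = 25.857782 − 17 = 8.857782
sin φ = h / L = 8.857782 / 268 = 0.03305143
φ = arcsin(0.03305143) = 1.894052°

1.8941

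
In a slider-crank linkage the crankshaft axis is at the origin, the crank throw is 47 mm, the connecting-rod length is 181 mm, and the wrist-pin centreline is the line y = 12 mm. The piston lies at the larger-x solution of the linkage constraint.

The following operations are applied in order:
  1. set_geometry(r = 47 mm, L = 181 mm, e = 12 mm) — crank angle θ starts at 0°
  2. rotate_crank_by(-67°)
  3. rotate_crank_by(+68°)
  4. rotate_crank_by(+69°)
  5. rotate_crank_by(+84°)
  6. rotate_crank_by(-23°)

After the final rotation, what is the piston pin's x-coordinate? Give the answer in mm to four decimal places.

set_geometry: r = 47 mm, L = 181 mm, e = 12 mm; θ ← 0°
rotate_crank_by(-67°): θ ← 0° -67° = -67°
rotate_crank_by(+68°): θ ← -67° +68° = 1°
rotate_crank_by(+69°): θ ← 1° +69° = 70°
rotate_crank_by(+84°): θ ← 70° +84° = 154°
rotate_crank_by(-23°): θ ← 154° -23° = 131°
crank pin P = (r cos θ, r sin θ) = (-30.834774, 35.471350)
h = r sin θ − e = 35.471350 − 12 = 23.471350
x = r cos θ + √(L² − h²) = -30.834774 + √(32761.0 − 550.9043) = -30.834774 + 179.471713 = 148.636938

148.6369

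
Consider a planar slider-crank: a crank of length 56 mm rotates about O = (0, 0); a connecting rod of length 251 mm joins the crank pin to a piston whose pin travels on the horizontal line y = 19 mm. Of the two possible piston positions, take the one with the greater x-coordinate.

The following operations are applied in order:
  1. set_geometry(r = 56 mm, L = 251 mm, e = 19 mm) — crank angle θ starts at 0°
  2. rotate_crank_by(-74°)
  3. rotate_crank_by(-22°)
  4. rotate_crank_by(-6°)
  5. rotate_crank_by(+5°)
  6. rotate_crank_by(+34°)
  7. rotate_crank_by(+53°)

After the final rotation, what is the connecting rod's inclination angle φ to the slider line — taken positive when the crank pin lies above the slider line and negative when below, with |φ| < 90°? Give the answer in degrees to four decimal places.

-6.5713

set_geometry: r = 56 mm, L = 251 mm, e = 19 mm; θ ← 0°
rotate_crank_by(-74°): θ ← 0° -74° = -74°
rotate_crank_by(-22°): θ ← -74° -22° = -96°
rotate_crank_by(-6°): θ ← -96° -6° = -102°
rotate_crank_by(+5°): θ ← -102° +5° = -97°
rotate_crank_by(+34°): θ ← -97° +34° = -63°
rotate_crank_by(+53°): θ ← -63° +53° = -10°
crank pin P = (r cos θ, r sin θ) = (55.149234, -9.724298)
h = r sin θ − e = -9.724298 − 19 = -28.724298
sin φ = h / L = -28.724298 / 251 = -0.11443943
φ = arcsin(-0.11443943) = -6.571294°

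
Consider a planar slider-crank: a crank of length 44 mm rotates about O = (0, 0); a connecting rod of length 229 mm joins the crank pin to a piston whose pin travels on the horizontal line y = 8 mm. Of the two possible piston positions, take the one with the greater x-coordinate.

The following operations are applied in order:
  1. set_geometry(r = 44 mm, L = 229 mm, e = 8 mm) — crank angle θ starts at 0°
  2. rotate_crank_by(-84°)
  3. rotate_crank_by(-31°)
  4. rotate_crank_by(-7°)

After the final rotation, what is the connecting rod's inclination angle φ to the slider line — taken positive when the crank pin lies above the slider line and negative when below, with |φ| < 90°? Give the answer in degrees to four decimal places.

-11.4129

set_geometry: r = 44 mm, L = 229 mm, e = 8 mm; θ ← 0°
rotate_crank_by(-84°): θ ← 0° -84° = -84°
rotate_crank_by(-31°): θ ← -84° -31° = -115°
rotate_crank_by(-7°): θ ← -115° -7° = -122°
crank pin P = (r cos θ, r sin θ) = (-23.316448, -37.314116)
h = r sin θ − e = -37.314116 − 8 = -45.314116
sin φ = h / L = -45.314116 / 229 = -0.19787824
φ = arcsin(-0.19787824) = -11.412911°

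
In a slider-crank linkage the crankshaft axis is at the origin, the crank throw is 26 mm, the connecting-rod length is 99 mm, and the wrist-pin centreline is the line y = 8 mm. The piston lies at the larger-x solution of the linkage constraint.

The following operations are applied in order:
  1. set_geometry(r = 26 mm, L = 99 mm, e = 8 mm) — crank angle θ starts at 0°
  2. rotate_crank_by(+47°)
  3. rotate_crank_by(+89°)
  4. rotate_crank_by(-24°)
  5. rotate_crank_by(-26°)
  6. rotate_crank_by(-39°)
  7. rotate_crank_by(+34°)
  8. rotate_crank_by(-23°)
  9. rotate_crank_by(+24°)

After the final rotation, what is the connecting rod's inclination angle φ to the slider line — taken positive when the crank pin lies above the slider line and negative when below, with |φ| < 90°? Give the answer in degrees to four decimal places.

set_geometry: r = 26 mm, L = 99 mm, e = 8 mm; θ ← 0°
rotate_crank_by(+47°): θ ← 0° +47° = 47°
rotate_crank_by(+89°): θ ← 47° +89° = 136°
rotate_crank_by(-24°): θ ← 136° -24° = 112°
rotate_crank_by(-26°): θ ← 112° -26° = 86°
rotate_crank_by(-39°): θ ← 86° -39° = 47°
rotate_crank_by(+34°): θ ← 47° +34° = 81°
rotate_crank_by(-23°): θ ← 81° -23° = 58°
rotate_crank_by(+24°): θ ← 58° +24° = 82°
crank pin P = (r cos θ, r sin θ) = (3.618501, 25.746970)
h = r sin θ − e = 25.746970 − 8 = 17.746970
sin φ = h / L = 17.746970 / 99 = 0.17926232
φ = arcsin(0.17926232) = 10.326795°

10.3268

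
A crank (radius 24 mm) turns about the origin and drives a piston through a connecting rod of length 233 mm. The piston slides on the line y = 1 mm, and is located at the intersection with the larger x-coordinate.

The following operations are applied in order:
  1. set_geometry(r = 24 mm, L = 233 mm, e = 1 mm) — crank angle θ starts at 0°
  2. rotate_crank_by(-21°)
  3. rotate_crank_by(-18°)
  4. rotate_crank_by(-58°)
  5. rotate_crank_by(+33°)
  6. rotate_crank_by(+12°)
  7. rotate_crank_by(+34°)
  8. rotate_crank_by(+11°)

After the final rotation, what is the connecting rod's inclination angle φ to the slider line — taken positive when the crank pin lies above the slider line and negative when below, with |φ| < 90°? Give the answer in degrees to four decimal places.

-0.9652

set_geometry: r = 24 mm, L = 233 mm, e = 1 mm; θ ← 0°
rotate_crank_by(-21°): θ ← 0° -21° = -21°
rotate_crank_by(-18°): θ ← -21° -18° = -39°
rotate_crank_by(-58°): θ ← -39° -58° = -97°
rotate_crank_by(+33°): θ ← -97° +33° = -64°
rotate_crank_by(+12°): θ ← -64° +12° = -52°
rotate_crank_by(+34°): θ ← -52° +34° = -18°
rotate_crank_by(+11°): θ ← -18° +11° = -7°
crank pin P = (r cos θ, r sin θ) = (23.821108, -2.924864)
h = r sin θ − e = -2.924864 − 1 = -3.924864
sin φ = h / L = -3.924864 / 233 = -0.01684491
φ = arcsin(-0.01684491) = -0.965188°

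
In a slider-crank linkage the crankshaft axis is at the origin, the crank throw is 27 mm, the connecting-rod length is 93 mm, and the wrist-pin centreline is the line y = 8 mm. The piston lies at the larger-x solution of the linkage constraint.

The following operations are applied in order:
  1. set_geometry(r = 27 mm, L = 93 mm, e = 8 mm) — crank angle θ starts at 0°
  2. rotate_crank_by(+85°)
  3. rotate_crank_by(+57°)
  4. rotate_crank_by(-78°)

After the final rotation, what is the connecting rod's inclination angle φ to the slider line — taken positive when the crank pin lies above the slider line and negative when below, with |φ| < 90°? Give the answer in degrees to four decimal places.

set_geometry: r = 27 mm, L = 93 mm, e = 8 mm; θ ← 0°
rotate_crank_by(+85°): θ ← 0° +85° = 85°
rotate_crank_by(+57°): θ ← 85° +57° = 142°
rotate_crank_by(-78°): θ ← 142° -78° = 64°
crank pin P = (r cos θ, r sin θ) = (11.836021, 24.267439)
h = r sin θ − e = 24.267439 − 8 = 16.267439
sin φ = h / L = 16.267439 / 93 = 0.17491870
φ = arcsin(0.17491870) = 10.073927°

10.0739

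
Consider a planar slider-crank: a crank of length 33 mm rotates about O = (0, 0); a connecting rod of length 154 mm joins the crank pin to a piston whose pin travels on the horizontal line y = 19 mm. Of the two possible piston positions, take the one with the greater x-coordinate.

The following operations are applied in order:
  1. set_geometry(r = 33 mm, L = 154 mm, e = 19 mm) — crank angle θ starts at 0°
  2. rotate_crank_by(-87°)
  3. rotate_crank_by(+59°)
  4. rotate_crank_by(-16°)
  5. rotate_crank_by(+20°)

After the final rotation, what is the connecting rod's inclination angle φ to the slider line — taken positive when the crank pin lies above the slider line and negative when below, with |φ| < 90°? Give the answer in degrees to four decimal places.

set_geometry: r = 33 mm, L = 154 mm, e = 19 mm; θ ← 0°
rotate_crank_by(-87°): θ ← 0° -87° = -87°
rotate_crank_by(+59°): θ ← -87° +59° = -28°
rotate_crank_by(-16°): θ ← -28° -16° = -44°
rotate_crank_by(+20°): θ ← -44° +20° = -24°
crank pin P = (r cos θ, r sin θ) = (30.147000, -13.422309)
h = r sin θ − e = -13.422309 − 19 = -32.422309
sin φ = h / L = -32.422309 / 154 = -0.21053448
φ = arcsin(-0.21053448) = -12.153676°

-12.1537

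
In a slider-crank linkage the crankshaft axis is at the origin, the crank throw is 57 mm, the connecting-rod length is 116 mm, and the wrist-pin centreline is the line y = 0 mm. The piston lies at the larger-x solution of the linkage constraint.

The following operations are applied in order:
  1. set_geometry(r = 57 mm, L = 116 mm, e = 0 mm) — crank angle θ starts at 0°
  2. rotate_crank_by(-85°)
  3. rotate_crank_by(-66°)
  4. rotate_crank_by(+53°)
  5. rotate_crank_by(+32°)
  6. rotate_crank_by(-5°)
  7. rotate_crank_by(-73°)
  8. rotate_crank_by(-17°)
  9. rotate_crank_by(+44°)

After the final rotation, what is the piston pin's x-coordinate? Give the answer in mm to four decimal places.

set_geometry: r = 57 mm, L = 116 mm, e = 0 mm; θ ← 0°
rotate_crank_by(-85°): θ ← 0° -85° = -85°
rotate_crank_by(-66°): θ ← -85° -66° = -151°
rotate_crank_by(+53°): θ ← -151° +53° = -98°
rotate_crank_by(+32°): θ ← -98° +32° = -66°
rotate_crank_by(-5°): θ ← -66° -5° = -71°
rotate_crank_by(-73°): θ ← -71° -73° = -144°
rotate_crank_by(-17°): θ ← -144° -17° = -161°
rotate_crank_by(+44°): θ ← -161° +44° = -117°
crank pin P = (r cos θ, r sin θ) = (-25.877458, -50.787372)
h = r sin θ − e = -50.787372 − 0 = -50.787372
x = r cos θ + √(L² − h²) = -25.877458 + √(13456.0 − 2579.3571) = -25.877458 + 104.291145 = 78.413686

78.4137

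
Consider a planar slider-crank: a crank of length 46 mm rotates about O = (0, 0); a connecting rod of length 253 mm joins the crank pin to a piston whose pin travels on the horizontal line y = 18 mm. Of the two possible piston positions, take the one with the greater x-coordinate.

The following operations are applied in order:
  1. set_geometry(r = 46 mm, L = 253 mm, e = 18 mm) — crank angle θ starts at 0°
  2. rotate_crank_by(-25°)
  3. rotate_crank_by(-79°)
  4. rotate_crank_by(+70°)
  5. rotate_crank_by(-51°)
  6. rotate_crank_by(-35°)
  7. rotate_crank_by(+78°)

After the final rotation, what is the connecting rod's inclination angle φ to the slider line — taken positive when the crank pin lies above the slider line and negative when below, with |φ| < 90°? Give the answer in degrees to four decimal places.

set_geometry: r = 46 mm, L = 253 mm, e = 18 mm; θ ← 0°
rotate_crank_by(-25°): θ ← 0° -25° = -25°
rotate_crank_by(-79°): θ ← -25° -79° = -104°
rotate_crank_by(+70°): θ ← -104° +70° = -34°
rotate_crank_by(-51°): θ ← -34° -51° = -85°
rotate_crank_by(-35°): θ ← -85° -35° = -120°
rotate_crank_by(+78°): θ ← -120° +78° = -42°
crank pin P = (r cos θ, r sin θ) = (34.184662, -30.780008)
h = r sin θ − e = -30.780008 − 18 = -48.780008
sin φ = h / L = -48.780008 / 253 = -0.19280636
φ = arcsin(-0.19280636) = -11.116605°

-11.1166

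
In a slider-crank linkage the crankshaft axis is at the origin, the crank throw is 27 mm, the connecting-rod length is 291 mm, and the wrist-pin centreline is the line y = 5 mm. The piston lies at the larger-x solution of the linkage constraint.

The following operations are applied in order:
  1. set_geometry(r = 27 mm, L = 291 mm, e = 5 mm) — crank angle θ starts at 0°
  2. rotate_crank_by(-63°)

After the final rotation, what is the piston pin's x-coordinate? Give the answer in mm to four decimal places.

set_geometry: r = 27 mm, L = 291 mm, e = 5 mm; θ ← 0°
rotate_crank_by(-63°): θ ← 0° -63° = -63°
crank pin P = (r cos θ, r sin θ) = (12.257743, -24.057176)
h = r sin θ − e = -24.057176 − 5 = -29.057176
x = r cos θ + √(L² − h²) = 12.257743 + √(84681.0 − 844.3195) = 12.257743 + 289.545645 = 301.803388

301.8034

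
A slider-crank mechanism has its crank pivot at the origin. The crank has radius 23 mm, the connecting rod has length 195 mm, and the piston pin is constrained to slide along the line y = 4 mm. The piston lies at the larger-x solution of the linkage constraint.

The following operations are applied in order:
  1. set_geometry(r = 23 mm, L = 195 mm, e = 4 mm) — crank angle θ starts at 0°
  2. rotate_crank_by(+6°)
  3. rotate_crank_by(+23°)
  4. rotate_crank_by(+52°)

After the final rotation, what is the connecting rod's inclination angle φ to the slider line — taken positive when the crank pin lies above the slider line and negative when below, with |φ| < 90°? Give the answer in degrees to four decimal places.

set_geometry: r = 23 mm, L = 195 mm, e = 4 mm; θ ← 0°
rotate_crank_by(+6°): θ ← 0° +6° = 6°
rotate_crank_by(+23°): θ ← 6° +23° = 29°
rotate_crank_by(+52°): θ ← 29° +52° = 81°
crank pin P = (r cos θ, r sin θ) = (3.597993, 22.716832)
h = r sin θ − e = 22.716832 − 4 = 18.716832
sin φ = h / L = 18.716832 / 195 = 0.09598375
φ = arcsin(0.09598375) = 5.507943°

5.5079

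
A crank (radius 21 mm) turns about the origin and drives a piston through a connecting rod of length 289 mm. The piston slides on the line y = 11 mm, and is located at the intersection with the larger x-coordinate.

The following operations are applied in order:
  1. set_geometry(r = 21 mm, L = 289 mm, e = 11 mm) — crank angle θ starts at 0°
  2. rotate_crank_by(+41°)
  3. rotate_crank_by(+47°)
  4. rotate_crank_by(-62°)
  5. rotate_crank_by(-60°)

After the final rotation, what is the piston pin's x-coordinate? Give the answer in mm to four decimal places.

set_geometry: r = 21 mm, L = 289 mm, e = 11 mm; θ ← 0°
rotate_crank_by(+41°): θ ← 0° +41° = 41°
rotate_crank_by(+47°): θ ← 41° +47° = 88°
rotate_crank_by(-62°): θ ← 88° -62° = 26°
rotate_crank_by(-60°): θ ← 26° -60° = -34°
crank pin P = (r cos θ, r sin θ) = (17.409789, -11.743051)
h = r sin θ − e = -11.743051 − 11 = -22.743051
x = r cos θ + √(L² − h²) = 17.409789 + √(83521.0 − 517.2464) = 17.409789 + 288.103720 = 305.513509

305.5135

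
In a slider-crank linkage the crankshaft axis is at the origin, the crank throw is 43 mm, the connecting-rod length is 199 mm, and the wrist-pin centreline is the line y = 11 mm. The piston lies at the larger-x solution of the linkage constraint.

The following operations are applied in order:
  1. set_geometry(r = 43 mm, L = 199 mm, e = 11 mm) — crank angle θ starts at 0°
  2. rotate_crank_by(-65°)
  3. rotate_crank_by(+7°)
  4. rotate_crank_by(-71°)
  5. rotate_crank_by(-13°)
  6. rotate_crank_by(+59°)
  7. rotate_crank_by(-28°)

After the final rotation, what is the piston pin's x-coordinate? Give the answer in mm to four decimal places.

176.9058

set_geometry: r = 43 mm, L = 199 mm, e = 11 mm; θ ← 0°
rotate_crank_by(-65°): θ ← 0° -65° = -65°
rotate_crank_by(+7°): θ ← -65° +7° = -58°
rotate_crank_by(-71°): θ ← -58° -71° = -129°
rotate_crank_by(-13°): θ ← -129° -13° = -142°
rotate_crank_by(+59°): θ ← -142° +59° = -83°
rotate_crank_by(-28°): θ ← -83° -28° = -111°
crank pin P = (r cos θ, r sin θ) = (-15.409822, -40.143958)
h = r sin θ − e = -40.143958 − 11 = -51.143958
x = r cos θ + √(L² − h²) = -15.409822 + √(39601.0 − 2615.7045) = -15.409822 + 192.315614 = 176.905793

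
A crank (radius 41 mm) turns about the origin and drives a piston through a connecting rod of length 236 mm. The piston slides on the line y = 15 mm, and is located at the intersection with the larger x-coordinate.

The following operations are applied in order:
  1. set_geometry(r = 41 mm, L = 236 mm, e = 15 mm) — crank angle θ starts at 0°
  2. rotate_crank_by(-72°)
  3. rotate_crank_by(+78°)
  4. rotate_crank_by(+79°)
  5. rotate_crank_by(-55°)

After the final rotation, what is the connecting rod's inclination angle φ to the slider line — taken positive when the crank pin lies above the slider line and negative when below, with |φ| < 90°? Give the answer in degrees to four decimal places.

1.3354

set_geometry: r = 41 mm, L = 236 mm, e = 15 mm; θ ← 0°
rotate_crank_by(-72°): θ ← 0° -72° = -72°
rotate_crank_by(+78°): θ ← -72° +78° = 6°
rotate_crank_by(+79°): θ ← 6° +79° = 85°
rotate_crank_by(-55°): θ ← 85° -55° = 30°
crank pin P = (r cos θ, r sin θ) = (35.507042, 20.500000)
h = r sin θ − e = 20.500000 − 15 = 5.500000
sin φ = h / L = 5.500000 / 236 = 0.02330508
φ = arcsin(0.02330508) = 1.335404°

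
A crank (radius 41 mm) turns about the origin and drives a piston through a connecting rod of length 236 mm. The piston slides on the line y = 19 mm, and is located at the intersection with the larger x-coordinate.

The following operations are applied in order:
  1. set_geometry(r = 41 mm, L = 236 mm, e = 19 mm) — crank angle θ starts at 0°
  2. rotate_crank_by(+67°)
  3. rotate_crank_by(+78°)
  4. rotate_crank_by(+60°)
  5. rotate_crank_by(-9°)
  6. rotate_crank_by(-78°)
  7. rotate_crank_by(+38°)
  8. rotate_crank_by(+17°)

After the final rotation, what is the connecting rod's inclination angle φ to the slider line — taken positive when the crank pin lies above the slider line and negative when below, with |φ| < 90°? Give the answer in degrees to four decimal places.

set_geometry: r = 41 mm, L = 236 mm, e = 19 mm; θ ← 0°
rotate_crank_by(+67°): θ ← 0° +67° = 67°
rotate_crank_by(+78°): θ ← 67° +78° = 145°
rotate_crank_by(+60°): θ ← 145° +60° = 205°
rotate_crank_by(-9°): θ ← 205° -9° = 196°
rotate_crank_by(-78°): θ ← 196° -78° = 118°
rotate_crank_by(+38°): θ ← 118° +38° = 156°
rotate_crank_by(+17°): θ ← 156° +17° = 173°
crank pin P = (r cos θ, r sin θ) = (-40.694392, 4.996643)
h = r sin θ − e = 4.996643 − 19 = -14.003357
sin φ = h / L = -14.003357 / 236 = -0.05933626
φ = arcsin(-0.05933626) = -3.401715°

-3.4017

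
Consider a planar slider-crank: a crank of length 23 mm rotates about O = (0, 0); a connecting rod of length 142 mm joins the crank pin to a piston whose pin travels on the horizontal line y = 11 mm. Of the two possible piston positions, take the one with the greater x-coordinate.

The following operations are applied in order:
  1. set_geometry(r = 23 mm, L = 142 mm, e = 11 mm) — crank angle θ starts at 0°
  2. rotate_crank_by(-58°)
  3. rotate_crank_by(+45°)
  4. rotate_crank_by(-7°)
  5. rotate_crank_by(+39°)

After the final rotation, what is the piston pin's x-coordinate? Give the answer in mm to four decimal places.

163.7035

set_geometry: r = 23 mm, L = 142 mm, e = 11 mm; θ ← 0°
rotate_crank_by(-58°): θ ← 0° -58° = -58°
rotate_crank_by(+45°): θ ← -58° +45° = -13°
rotate_crank_by(-7°): θ ← -13° -7° = -20°
rotate_crank_by(+39°): θ ← -20° +39° = 19°
crank pin P = (r cos θ, r sin θ) = (21.746927, 7.488068)
h = r sin θ − e = 7.488068 − 11 = -3.511932
x = r cos θ + √(L² − h²) = 21.746927 + √(20164.0 − 12.3337) = 21.746927 + 141.956565 = 163.703492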